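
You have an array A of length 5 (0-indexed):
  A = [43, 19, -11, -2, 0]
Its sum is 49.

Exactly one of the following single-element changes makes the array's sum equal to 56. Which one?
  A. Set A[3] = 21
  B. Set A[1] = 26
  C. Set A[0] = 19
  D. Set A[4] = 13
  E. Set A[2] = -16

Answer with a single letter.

Option A: A[3] -2->21, delta=23, new_sum=49+(23)=72
Option B: A[1] 19->26, delta=7, new_sum=49+(7)=56 <-- matches target
Option C: A[0] 43->19, delta=-24, new_sum=49+(-24)=25
Option D: A[4] 0->13, delta=13, new_sum=49+(13)=62
Option E: A[2] -11->-16, delta=-5, new_sum=49+(-5)=44

Answer: B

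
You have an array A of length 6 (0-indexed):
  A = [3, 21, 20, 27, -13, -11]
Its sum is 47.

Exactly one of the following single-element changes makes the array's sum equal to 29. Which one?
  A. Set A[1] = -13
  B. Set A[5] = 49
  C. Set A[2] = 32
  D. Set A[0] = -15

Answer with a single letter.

Option A: A[1] 21->-13, delta=-34, new_sum=47+(-34)=13
Option B: A[5] -11->49, delta=60, new_sum=47+(60)=107
Option C: A[2] 20->32, delta=12, new_sum=47+(12)=59
Option D: A[0] 3->-15, delta=-18, new_sum=47+(-18)=29 <-- matches target

Answer: D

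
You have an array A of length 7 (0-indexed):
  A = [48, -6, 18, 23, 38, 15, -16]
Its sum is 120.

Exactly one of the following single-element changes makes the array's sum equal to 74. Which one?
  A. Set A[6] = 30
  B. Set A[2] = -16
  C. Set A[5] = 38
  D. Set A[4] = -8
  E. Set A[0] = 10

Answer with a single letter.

Answer: D

Derivation:
Option A: A[6] -16->30, delta=46, new_sum=120+(46)=166
Option B: A[2] 18->-16, delta=-34, new_sum=120+(-34)=86
Option C: A[5] 15->38, delta=23, new_sum=120+(23)=143
Option D: A[4] 38->-8, delta=-46, new_sum=120+(-46)=74 <-- matches target
Option E: A[0] 48->10, delta=-38, new_sum=120+(-38)=82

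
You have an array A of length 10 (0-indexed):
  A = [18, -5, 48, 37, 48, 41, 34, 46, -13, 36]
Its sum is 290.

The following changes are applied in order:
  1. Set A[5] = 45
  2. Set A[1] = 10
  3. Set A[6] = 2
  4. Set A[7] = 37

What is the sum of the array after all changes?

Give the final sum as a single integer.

Initial sum: 290
Change 1: A[5] 41 -> 45, delta = 4, sum = 294
Change 2: A[1] -5 -> 10, delta = 15, sum = 309
Change 3: A[6] 34 -> 2, delta = -32, sum = 277
Change 4: A[7] 46 -> 37, delta = -9, sum = 268

Answer: 268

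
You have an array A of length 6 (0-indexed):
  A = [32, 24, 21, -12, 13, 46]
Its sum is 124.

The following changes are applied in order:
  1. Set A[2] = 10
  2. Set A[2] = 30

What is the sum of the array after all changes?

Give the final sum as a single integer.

Initial sum: 124
Change 1: A[2] 21 -> 10, delta = -11, sum = 113
Change 2: A[2] 10 -> 30, delta = 20, sum = 133

Answer: 133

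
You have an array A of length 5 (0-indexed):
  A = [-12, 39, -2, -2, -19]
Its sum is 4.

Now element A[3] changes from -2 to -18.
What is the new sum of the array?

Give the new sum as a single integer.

Answer: -12

Derivation:
Old value at index 3: -2
New value at index 3: -18
Delta = -18 - -2 = -16
New sum = old_sum + delta = 4 + (-16) = -12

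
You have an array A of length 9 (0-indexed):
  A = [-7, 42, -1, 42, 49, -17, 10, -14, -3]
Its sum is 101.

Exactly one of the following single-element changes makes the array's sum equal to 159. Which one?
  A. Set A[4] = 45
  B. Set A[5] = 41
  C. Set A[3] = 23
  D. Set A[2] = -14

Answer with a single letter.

Answer: B

Derivation:
Option A: A[4] 49->45, delta=-4, new_sum=101+(-4)=97
Option B: A[5] -17->41, delta=58, new_sum=101+(58)=159 <-- matches target
Option C: A[3] 42->23, delta=-19, new_sum=101+(-19)=82
Option D: A[2] -1->-14, delta=-13, new_sum=101+(-13)=88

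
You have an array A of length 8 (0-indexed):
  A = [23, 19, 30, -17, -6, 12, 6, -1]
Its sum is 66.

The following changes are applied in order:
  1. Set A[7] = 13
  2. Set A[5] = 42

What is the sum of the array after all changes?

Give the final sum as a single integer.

Initial sum: 66
Change 1: A[7] -1 -> 13, delta = 14, sum = 80
Change 2: A[5] 12 -> 42, delta = 30, sum = 110

Answer: 110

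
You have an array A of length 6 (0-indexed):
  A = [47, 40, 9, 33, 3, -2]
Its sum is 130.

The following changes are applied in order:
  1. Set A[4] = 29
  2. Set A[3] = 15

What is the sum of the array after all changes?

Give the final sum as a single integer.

Initial sum: 130
Change 1: A[4] 3 -> 29, delta = 26, sum = 156
Change 2: A[3] 33 -> 15, delta = -18, sum = 138

Answer: 138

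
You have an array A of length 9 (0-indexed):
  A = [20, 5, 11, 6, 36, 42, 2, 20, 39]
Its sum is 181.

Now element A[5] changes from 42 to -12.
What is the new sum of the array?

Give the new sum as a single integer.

Old value at index 5: 42
New value at index 5: -12
Delta = -12 - 42 = -54
New sum = old_sum + delta = 181 + (-54) = 127

Answer: 127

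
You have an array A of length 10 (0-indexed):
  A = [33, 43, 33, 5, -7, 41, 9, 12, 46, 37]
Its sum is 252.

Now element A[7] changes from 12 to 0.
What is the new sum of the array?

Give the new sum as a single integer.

Answer: 240

Derivation:
Old value at index 7: 12
New value at index 7: 0
Delta = 0 - 12 = -12
New sum = old_sum + delta = 252 + (-12) = 240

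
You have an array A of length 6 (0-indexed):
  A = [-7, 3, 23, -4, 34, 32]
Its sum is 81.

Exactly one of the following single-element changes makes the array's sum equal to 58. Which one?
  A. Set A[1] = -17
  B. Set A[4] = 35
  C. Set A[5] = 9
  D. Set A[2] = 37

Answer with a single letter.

Option A: A[1] 3->-17, delta=-20, new_sum=81+(-20)=61
Option B: A[4] 34->35, delta=1, new_sum=81+(1)=82
Option C: A[5] 32->9, delta=-23, new_sum=81+(-23)=58 <-- matches target
Option D: A[2] 23->37, delta=14, new_sum=81+(14)=95

Answer: C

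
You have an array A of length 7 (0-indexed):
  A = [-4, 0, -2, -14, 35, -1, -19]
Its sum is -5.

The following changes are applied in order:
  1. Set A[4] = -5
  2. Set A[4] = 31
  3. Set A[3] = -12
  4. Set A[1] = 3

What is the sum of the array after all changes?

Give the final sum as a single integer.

Answer: -4

Derivation:
Initial sum: -5
Change 1: A[4] 35 -> -5, delta = -40, sum = -45
Change 2: A[4] -5 -> 31, delta = 36, sum = -9
Change 3: A[3] -14 -> -12, delta = 2, sum = -7
Change 4: A[1] 0 -> 3, delta = 3, sum = -4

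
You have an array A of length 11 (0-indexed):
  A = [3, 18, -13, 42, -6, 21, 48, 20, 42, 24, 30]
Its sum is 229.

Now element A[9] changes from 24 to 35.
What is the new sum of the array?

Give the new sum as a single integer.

Old value at index 9: 24
New value at index 9: 35
Delta = 35 - 24 = 11
New sum = old_sum + delta = 229 + (11) = 240

Answer: 240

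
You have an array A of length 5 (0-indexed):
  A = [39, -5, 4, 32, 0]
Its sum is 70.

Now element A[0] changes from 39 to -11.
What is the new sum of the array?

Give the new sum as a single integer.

Old value at index 0: 39
New value at index 0: -11
Delta = -11 - 39 = -50
New sum = old_sum + delta = 70 + (-50) = 20

Answer: 20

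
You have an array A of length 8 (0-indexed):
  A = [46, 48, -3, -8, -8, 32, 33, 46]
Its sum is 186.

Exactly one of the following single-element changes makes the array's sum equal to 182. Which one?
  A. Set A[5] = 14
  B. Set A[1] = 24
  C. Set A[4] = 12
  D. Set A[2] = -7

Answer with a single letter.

Option A: A[5] 32->14, delta=-18, new_sum=186+(-18)=168
Option B: A[1] 48->24, delta=-24, new_sum=186+(-24)=162
Option C: A[4] -8->12, delta=20, new_sum=186+(20)=206
Option D: A[2] -3->-7, delta=-4, new_sum=186+(-4)=182 <-- matches target

Answer: D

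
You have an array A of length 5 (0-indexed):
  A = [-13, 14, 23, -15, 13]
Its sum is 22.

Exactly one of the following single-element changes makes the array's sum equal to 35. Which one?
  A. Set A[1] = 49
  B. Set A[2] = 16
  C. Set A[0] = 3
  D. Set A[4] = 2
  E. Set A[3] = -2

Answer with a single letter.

Answer: E

Derivation:
Option A: A[1] 14->49, delta=35, new_sum=22+(35)=57
Option B: A[2] 23->16, delta=-7, new_sum=22+(-7)=15
Option C: A[0] -13->3, delta=16, new_sum=22+(16)=38
Option D: A[4] 13->2, delta=-11, new_sum=22+(-11)=11
Option E: A[3] -15->-2, delta=13, new_sum=22+(13)=35 <-- matches target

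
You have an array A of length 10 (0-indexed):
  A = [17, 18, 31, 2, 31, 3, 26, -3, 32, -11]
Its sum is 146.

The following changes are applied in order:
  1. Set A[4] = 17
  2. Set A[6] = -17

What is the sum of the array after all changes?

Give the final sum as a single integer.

Initial sum: 146
Change 1: A[4] 31 -> 17, delta = -14, sum = 132
Change 2: A[6] 26 -> -17, delta = -43, sum = 89

Answer: 89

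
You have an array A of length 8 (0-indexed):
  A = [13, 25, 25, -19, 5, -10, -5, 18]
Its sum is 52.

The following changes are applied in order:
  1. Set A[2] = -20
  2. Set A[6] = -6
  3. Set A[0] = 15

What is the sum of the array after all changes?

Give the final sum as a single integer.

Answer: 8

Derivation:
Initial sum: 52
Change 1: A[2] 25 -> -20, delta = -45, sum = 7
Change 2: A[6] -5 -> -6, delta = -1, sum = 6
Change 3: A[0] 13 -> 15, delta = 2, sum = 8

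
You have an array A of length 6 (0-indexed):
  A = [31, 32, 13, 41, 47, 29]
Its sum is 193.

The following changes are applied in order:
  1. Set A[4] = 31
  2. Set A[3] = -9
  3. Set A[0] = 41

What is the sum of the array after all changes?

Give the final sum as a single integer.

Initial sum: 193
Change 1: A[4] 47 -> 31, delta = -16, sum = 177
Change 2: A[3] 41 -> -9, delta = -50, sum = 127
Change 3: A[0] 31 -> 41, delta = 10, sum = 137

Answer: 137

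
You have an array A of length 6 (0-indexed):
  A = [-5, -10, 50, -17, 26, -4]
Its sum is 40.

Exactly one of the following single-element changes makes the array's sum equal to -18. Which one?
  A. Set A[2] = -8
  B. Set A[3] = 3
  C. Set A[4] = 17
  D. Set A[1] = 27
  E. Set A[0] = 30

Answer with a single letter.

Answer: A

Derivation:
Option A: A[2] 50->-8, delta=-58, new_sum=40+(-58)=-18 <-- matches target
Option B: A[3] -17->3, delta=20, new_sum=40+(20)=60
Option C: A[4] 26->17, delta=-9, new_sum=40+(-9)=31
Option D: A[1] -10->27, delta=37, new_sum=40+(37)=77
Option E: A[0] -5->30, delta=35, new_sum=40+(35)=75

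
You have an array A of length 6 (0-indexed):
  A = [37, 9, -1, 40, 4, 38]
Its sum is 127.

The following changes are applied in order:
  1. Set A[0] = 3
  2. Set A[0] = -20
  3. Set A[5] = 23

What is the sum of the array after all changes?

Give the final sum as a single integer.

Answer: 55

Derivation:
Initial sum: 127
Change 1: A[0] 37 -> 3, delta = -34, sum = 93
Change 2: A[0] 3 -> -20, delta = -23, sum = 70
Change 3: A[5] 38 -> 23, delta = -15, sum = 55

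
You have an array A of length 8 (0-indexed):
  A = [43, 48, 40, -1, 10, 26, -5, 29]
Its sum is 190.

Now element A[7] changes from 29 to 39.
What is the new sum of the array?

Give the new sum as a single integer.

Old value at index 7: 29
New value at index 7: 39
Delta = 39 - 29 = 10
New sum = old_sum + delta = 190 + (10) = 200

Answer: 200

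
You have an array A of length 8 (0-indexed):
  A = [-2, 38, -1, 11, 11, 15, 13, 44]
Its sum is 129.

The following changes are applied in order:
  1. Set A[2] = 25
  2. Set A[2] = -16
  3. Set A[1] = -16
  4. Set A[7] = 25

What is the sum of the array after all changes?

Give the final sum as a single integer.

Answer: 41

Derivation:
Initial sum: 129
Change 1: A[2] -1 -> 25, delta = 26, sum = 155
Change 2: A[2] 25 -> -16, delta = -41, sum = 114
Change 3: A[1] 38 -> -16, delta = -54, sum = 60
Change 4: A[7] 44 -> 25, delta = -19, sum = 41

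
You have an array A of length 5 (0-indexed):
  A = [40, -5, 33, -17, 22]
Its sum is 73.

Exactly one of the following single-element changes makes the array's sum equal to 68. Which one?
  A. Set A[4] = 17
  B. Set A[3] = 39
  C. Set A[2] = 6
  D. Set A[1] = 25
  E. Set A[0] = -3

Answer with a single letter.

Answer: A

Derivation:
Option A: A[4] 22->17, delta=-5, new_sum=73+(-5)=68 <-- matches target
Option B: A[3] -17->39, delta=56, new_sum=73+(56)=129
Option C: A[2] 33->6, delta=-27, new_sum=73+(-27)=46
Option D: A[1] -5->25, delta=30, new_sum=73+(30)=103
Option E: A[0] 40->-3, delta=-43, new_sum=73+(-43)=30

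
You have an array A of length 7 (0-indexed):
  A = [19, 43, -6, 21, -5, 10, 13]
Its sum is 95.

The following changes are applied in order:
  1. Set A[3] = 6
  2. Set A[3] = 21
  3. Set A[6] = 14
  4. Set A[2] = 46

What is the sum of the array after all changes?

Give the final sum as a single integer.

Answer: 148

Derivation:
Initial sum: 95
Change 1: A[3] 21 -> 6, delta = -15, sum = 80
Change 2: A[3] 6 -> 21, delta = 15, sum = 95
Change 3: A[6] 13 -> 14, delta = 1, sum = 96
Change 4: A[2] -6 -> 46, delta = 52, sum = 148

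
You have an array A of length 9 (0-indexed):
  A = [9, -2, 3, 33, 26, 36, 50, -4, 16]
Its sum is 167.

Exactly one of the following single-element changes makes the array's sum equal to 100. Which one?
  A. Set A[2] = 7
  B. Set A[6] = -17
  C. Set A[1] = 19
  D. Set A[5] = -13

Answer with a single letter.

Option A: A[2] 3->7, delta=4, new_sum=167+(4)=171
Option B: A[6] 50->-17, delta=-67, new_sum=167+(-67)=100 <-- matches target
Option C: A[1] -2->19, delta=21, new_sum=167+(21)=188
Option D: A[5] 36->-13, delta=-49, new_sum=167+(-49)=118

Answer: B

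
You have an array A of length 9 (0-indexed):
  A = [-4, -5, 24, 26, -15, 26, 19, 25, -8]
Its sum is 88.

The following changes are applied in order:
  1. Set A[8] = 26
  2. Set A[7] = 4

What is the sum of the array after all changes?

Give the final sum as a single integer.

Answer: 101

Derivation:
Initial sum: 88
Change 1: A[8] -8 -> 26, delta = 34, sum = 122
Change 2: A[7] 25 -> 4, delta = -21, sum = 101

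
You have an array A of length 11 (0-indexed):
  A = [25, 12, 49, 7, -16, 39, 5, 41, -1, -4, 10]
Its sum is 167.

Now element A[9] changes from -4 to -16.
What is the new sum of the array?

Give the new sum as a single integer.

Answer: 155

Derivation:
Old value at index 9: -4
New value at index 9: -16
Delta = -16 - -4 = -12
New sum = old_sum + delta = 167 + (-12) = 155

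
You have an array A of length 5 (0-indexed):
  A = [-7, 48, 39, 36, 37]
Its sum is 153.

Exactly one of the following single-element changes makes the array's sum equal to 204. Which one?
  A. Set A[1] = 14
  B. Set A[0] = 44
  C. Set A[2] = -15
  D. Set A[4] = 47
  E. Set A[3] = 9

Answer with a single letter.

Option A: A[1] 48->14, delta=-34, new_sum=153+(-34)=119
Option B: A[0] -7->44, delta=51, new_sum=153+(51)=204 <-- matches target
Option C: A[2] 39->-15, delta=-54, new_sum=153+(-54)=99
Option D: A[4] 37->47, delta=10, new_sum=153+(10)=163
Option E: A[3] 36->9, delta=-27, new_sum=153+(-27)=126

Answer: B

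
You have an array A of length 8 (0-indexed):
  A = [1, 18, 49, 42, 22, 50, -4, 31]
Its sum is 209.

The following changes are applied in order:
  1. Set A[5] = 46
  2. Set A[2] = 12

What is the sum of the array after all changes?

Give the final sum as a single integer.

Initial sum: 209
Change 1: A[5] 50 -> 46, delta = -4, sum = 205
Change 2: A[2] 49 -> 12, delta = -37, sum = 168

Answer: 168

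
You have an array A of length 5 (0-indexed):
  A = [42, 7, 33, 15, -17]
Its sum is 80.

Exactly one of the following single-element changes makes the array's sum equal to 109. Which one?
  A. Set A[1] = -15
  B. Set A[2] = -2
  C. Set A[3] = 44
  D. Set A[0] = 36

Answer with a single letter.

Answer: C

Derivation:
Option A: A[1] 7->-15, delta=-22, new_sum=80+(-22)=58
Option B: A[2] 33->-2, delta=-35, new_sum=80+(-35)=45
Option C: A[3] 15->44, delta=29, new_sum=80+(29)=109 <-- matches target
Option D: A[0] 42->36, delta=-6, new_sum=80+(-6)=74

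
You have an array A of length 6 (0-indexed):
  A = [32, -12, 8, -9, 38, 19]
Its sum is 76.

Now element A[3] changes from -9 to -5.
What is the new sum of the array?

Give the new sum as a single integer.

Old value at index 3: -9
New value at index 3: -5
Delta = -5 - -9 = 4
New sum = old_sum + delta = 76 + (4) = 80

Answer: 80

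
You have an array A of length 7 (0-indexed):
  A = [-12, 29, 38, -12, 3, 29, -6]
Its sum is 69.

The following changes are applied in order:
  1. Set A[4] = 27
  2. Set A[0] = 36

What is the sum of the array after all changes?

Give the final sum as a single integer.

Answer: 141

Derivation:
Initial sum: 69
Change 1: A[4] 3 -> 27, delta = 24, sum = 93
Change 2: A[0] -12 -> 36, delta = 48, sum = 141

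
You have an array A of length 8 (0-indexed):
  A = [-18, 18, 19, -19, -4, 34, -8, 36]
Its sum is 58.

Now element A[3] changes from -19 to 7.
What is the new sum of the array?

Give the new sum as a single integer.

Old value at index 3: -19
New value at index 3: 7
Delta = 7 - -19 = 26
New sum = old_sum + delta = 58 + (26) = 84

Answer: 84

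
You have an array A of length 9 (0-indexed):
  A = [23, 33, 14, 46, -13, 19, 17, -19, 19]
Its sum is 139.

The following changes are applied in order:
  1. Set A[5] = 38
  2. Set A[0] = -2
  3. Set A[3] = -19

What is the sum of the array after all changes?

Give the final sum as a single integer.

Answer: 68

Derivation:
Initial sum: 139
Change 1: A[5] 19 -> 38, delta = 19, sum = 158
Change 2: A[0] 23 -> -2, delta = -25, sum = 133
Change 3: A[3] 46 -> -19, delta = -65, sum = 68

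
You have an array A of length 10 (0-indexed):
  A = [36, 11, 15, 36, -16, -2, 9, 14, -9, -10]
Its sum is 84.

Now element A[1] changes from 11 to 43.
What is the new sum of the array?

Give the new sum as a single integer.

Old value at index 1: 11
New value at index 1: 43
Delta = 43 - 11 = 32
New sum = old_sum + delta = 84 + (32) = 116

Answer: 116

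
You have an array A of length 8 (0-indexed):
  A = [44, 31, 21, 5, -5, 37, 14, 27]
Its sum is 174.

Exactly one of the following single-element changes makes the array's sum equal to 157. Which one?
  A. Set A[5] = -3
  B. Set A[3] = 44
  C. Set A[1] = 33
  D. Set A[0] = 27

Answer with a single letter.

Answer: D

Derivation:
Option A: A[5] 37->-3, delta=-40, new_sum=174+(-40)=134
Option B: A[3] 5->44, delta=39, new_sum=174+(39)=213
Option C: A[1] 31->33, delta=2, new_sum=174+(2)=176
Option D: A[0] 44->27, delta=-17, new_sum=174+(-17)=157 <-- matches target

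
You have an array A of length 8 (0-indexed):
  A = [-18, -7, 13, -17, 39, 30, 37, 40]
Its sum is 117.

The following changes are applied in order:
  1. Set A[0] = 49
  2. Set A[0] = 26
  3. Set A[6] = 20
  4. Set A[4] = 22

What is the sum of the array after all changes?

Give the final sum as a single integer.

Answer: 127

Derivation:
Initial sum: 117
Change 1: A[0] -18 -> 49, delta = 67, sum = 184
Change 2: A[0] 49 -> 26, delta = -23, sum = 161
Change 3: A[6] 37 -> 20, delta = -17, sum = 144
Change 4: A[4] 39 -> 22, delta = -17, sum = 127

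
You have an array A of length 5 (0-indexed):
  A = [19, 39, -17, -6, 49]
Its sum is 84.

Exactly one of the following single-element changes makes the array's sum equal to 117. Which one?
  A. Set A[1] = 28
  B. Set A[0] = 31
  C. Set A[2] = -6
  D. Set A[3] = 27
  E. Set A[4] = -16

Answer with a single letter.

Answer: D

Derivation:
Option A: A[1] 39->28, delta=-11, new_sum=84+(-11)=73
Option B: A[0] 19->31, delta=12, new_sum=84+(12)=96
Option C: A[2] -17->-6, delta=11, new_sum=84+(11)=95
Option D: A[3] -6->27, delta=33, new_sum=84+(33)=117 <-- matches target
Option E: A[4] 49->-16, delta=-65, new_sum=84+(-65)=19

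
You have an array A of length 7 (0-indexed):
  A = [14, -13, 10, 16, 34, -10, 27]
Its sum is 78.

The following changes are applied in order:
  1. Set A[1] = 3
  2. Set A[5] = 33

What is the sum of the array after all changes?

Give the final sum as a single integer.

Answer: 137

Derivation:
Initial sum: 78
Change 1: A[1] -13 -> 3, delta = 16, sum = 94
Change 2: A[5] -10 -> 33, delta = 43, sum = 137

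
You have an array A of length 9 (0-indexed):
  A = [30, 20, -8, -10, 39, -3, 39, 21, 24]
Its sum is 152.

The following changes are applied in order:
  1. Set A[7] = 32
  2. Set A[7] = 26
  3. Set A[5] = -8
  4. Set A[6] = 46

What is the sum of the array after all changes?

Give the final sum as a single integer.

Initial sum: 152
Change 1: A[7] 21 -> 32, delta = 11, sum = 163
Change 2: A[7] 32 -> 26, delta = -6, sum = 157
Change 3: A[5] -3 -> -8, delta = -5, sum = 152
Change 4: A[6] 39 -> 46, delta = 7, sum = 159

Answer: 159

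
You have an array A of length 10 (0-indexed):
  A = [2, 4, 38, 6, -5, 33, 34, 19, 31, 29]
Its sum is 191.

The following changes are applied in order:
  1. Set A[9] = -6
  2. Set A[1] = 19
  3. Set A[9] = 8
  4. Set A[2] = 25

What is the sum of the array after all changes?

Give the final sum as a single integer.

Answer: 172

Derivation:
Initial sum: 191
Change 1: A[9] 29 -> -6, delta = -35, sum = 156
Change 2: A[1] 4 -> 19, delta = 15, sum = 171
Change 3: A[9] -6 -> 8, delta = 14, sum = 185
Change 4: A[2] 38 -> 25, delta = -13, sum = 172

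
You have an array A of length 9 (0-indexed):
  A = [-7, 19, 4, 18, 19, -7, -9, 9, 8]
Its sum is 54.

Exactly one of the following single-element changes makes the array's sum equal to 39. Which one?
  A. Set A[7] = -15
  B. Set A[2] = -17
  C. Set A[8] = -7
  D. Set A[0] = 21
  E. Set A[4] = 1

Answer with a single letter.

Option A: A[7] 9->-15, delta=-24, new_sum=54+(-24)=30
Option B: A[2] 4->-17, delta=-21, new_sum=54+(-21)=33
Option C: A[8] 8->-7, delta=-15, new_sum=54+(-15)=39 <-- matches target
Option D: A[0] -7->21, delta=28, new_sum=54+(28)=82
Option E: A[4] 19->1, delta=-18, new_sum=54+(-18)=36

Answer: C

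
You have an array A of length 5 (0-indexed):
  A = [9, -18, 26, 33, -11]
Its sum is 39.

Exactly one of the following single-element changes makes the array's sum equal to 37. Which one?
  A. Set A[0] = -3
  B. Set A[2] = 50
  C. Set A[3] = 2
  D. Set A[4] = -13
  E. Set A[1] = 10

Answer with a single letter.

Option A: A[0] 9->-3, delta=-12, new_sum=39+(-12)=27
Option B: A[2] 26->50, delta=24, new_sum=39+(24)=63
Option C: A[3] 33->2, delta=-31, new_sum=39+(-31)=8
Option D: A[4] -11->-13, delta=-2, new_sum=39+(-2)=37 <-- matches target
Option E: A[1] -18->10, delta=28, new_sum=39+(28)=67

Answer: D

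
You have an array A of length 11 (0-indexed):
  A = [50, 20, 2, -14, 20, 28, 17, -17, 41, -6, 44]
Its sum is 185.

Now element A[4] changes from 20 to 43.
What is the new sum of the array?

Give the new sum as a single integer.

Old value at index 4: 20
New value at index 4: 43
Delta = 43 - 20 = 23
New sum = old_sum + delta = 185 + (23) = 208

Answer: 208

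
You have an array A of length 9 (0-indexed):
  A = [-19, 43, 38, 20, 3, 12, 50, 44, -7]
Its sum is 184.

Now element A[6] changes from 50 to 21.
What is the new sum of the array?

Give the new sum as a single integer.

Old value at index 6: 50
New value at index 6: 21
Delta = 21 - 50 = -29
New sum = old_sum + delta = 184 + (-29) = 155

Answer: 155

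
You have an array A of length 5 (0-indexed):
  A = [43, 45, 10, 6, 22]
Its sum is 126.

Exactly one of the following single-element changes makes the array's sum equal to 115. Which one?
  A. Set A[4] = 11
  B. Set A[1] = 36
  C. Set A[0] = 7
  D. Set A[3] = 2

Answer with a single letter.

Option A: A[4] 22->11, delta=-11, new_sum=126+(-11)=115 <-- matches target
Option B: A[1] 45->36, delta=-9, new_sum=126+(-9)=117
Option C: A[0] 43->7, delta=-36, new_sum=126+(-36)=90
Option D: A[3] 6->2, delta=-4, new_sum=126+(-4)=122

Answer: A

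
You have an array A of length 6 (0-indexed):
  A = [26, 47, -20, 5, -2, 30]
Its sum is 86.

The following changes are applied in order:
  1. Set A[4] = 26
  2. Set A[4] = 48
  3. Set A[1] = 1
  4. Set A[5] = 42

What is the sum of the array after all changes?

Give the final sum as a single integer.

Initial sum: 86
Change 1: A[4] -2 -> 26, delta = 28, sum = 114
Change 2: A[4] 26 -> 48, delta = 22, sum = 136
Change 3: A[1] 47 -> 1, delta = -46, sum = 90
Change 4: A[5] 30 -> 42, delta = 12, sum = 102

Answer: 102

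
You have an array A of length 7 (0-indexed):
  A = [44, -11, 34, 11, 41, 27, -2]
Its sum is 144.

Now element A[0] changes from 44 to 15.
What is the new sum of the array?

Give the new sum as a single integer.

Old value at index 0: 44
New value at index 0: 15
Delta = 15 - 44 = -29
New sum = old_sum + delta = 144 + (-29) = 115

Answer: 115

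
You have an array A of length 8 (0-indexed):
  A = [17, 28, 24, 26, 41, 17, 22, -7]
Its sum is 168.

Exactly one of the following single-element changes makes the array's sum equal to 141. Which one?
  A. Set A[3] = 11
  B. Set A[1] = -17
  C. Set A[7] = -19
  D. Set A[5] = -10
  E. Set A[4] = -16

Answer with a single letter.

Answer: D

Derivation:
Option A: A[3] 26->11, delta=-15, new_sum=168+(-15)=153
Option B: A[1] 28->-17, delta=-45, new_sum=168+(-45)=123
Option C: A[7] -7->-19, delta=-12, new_sum=168+(-12)=156
Option D: A[5] 17->-10, delta=-27, new_sum=168+(-27)=141 <-- matches target
Option E: A[4] 41->-16, delta=-57, new_sum=168+(-57)=111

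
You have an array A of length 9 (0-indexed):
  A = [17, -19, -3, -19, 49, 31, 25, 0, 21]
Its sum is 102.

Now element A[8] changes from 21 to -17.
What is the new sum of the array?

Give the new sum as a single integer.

Answer: 64

Derivation:
Old value at index 8: 21
New value at index 8: -17
Delta = -17 - 21 = -38
New sum = old_sum + delta = 102 + (-38) = 64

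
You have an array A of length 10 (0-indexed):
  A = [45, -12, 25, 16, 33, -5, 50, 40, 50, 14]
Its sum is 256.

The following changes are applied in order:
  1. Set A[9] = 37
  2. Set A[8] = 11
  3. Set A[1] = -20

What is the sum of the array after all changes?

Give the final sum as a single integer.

Answer: 232

Derivation:
Initial sum: 256
Change 1: A[9] 14 -> 37, delta = 23, sum = 279
Change 2: A[8] 50 -> 11, delta = -39, sum = 240
Change 3: A[1] -12 -> -20, delta = -8, sum = 232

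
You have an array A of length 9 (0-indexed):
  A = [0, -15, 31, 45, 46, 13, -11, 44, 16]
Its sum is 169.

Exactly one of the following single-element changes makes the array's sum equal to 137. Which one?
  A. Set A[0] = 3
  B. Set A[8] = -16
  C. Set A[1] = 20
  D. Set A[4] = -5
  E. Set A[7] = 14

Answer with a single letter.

Answer: B

Derivation:
Option A: A[0] 0->3, delta=3, new_sum=169+(3)=172
Option B: A[8] 16->-16, delta=-32, new_sum=169+(-32)=137 <-- matches target
Option C: A[1] -15->20, delta=35, new_sum=169+(35)=204
Option D: A[4] 46->-5, delta=-51, new_sum=169+(-51)=118
Option E: A[7] 44->14, delta=-30, new_sum=169+(-30)=139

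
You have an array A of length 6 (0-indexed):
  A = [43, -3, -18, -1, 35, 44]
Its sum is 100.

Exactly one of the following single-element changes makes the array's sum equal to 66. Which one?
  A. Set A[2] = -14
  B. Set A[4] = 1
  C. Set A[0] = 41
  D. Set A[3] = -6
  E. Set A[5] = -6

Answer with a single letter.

Option A: A[2] -18->-14, delta=4, new_sum=100+(4)=104
Option B: A[4] 35->1, delta=-34, new_sum=100+(-34)=66 <-- matches target
Option C: A[0] 43->41, delta=-2, new_sum=100+(-2)=98
Option D: A[3] -1->-6, delta=-5, new_sum=100+(-5)=95
Option E: A[5] 44->-6, delta=-50, new_sum=100+(-50)=50

Answer: B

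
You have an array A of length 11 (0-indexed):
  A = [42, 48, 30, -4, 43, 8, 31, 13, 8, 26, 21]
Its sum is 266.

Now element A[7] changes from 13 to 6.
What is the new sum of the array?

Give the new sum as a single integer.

Answer: 259

Derivation:
Old value at index 7: 13
New value at index 7: 6
Delta = 6 - 13 = -7
New sum = old_sum + delta = 266 + (-7) = 259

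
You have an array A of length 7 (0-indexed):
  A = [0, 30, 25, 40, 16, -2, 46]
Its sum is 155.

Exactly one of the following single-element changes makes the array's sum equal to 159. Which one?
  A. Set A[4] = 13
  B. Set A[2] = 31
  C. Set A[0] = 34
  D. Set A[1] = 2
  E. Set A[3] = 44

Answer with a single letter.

Answer: E

Derivation:
Option A: A[4] 16->13, delta=-3, new_sum=155+(-3)=152
Option B: A[2] 25->31, delta=6, new_sum=155+(6)=161
Option C: A[0] 0->34, delta=34, new_sum=155+(34)=189
Option D: A[1] 30->2, delta=-28, new_sum=155+(-28)=127
Option E: A[3] 40->44, delta=4, new_sum=155+(4)=159 <-- matches target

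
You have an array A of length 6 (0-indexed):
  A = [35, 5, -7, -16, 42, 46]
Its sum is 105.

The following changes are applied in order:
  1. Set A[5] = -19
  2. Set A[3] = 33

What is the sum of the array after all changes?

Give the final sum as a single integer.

Answer: 89

Derivation:
Initial sum: 105
Change 1: A[5] 46 -> -19, delta = -65, sum = 40
Change 2: A[3] -16 -> 33, delta = 49, sum = 89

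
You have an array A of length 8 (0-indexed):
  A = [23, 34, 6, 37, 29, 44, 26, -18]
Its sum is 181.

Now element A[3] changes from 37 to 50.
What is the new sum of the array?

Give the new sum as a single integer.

Old value at index 3: 37
New value at index 3: 50
Delta = 50 - 37 = 13
New sum = old_sum + delta = 181 + (13) = 194

Answer: 194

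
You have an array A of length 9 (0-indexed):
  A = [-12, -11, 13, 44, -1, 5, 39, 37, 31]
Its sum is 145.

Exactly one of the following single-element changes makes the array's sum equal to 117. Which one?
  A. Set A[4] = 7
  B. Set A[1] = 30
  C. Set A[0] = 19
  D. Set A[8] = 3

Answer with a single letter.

Answer: D

Derivation:
Option A: A[4] -1->7, delta=8, new_sum=145+(8)=153
Option B: A[1] -11->30, delta=41, new_sum=145+(41)=186
Option C: A[0] -12->19, delta=31, new_sum=145+(31)=176
Option D: A[8] 31->3, delta=-28, new_sum=145+(-28)=117 <-- matches target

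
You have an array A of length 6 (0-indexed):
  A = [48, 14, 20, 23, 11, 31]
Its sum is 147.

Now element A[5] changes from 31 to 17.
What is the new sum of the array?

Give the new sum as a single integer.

Old value at index 5: 31
New value at index 5: 17
Delta = 17 - 31 = -14
New sum = old_sum + delta = 147 + (-14) = 133

Answer: 133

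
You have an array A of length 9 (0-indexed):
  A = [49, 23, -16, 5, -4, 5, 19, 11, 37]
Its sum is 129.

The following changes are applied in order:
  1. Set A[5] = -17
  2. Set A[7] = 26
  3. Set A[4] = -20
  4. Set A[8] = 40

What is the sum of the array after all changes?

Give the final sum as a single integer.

Initial sum: 129
Change 1: A[5] 5 -> -17, delta = -22, sum = 107
Change 2: A[7] 11 -> 26, delta = 15, sum = 122
Change 3: A[4] -4 -> -20, delta = -16, sum = 106
Change 4: A[8] 37 -> 40, delta = 3, sum = 109

Answer: 109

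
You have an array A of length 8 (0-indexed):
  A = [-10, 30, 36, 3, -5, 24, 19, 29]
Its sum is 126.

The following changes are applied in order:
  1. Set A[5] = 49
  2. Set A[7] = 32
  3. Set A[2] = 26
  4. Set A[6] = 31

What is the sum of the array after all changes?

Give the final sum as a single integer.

Answer: 156

Derivation:
Initial sum: 126
Change 1: A[5] 24 -> 49, delta = 25, sum = 151
Change 2: A[7] 29 -> 32, delta = 3, sum = 154
Change 3: A[2] 36 -> 26, delta = -10, sum = 144
Change 4: A[6] 19 -> 31, delta = 12, sum = 156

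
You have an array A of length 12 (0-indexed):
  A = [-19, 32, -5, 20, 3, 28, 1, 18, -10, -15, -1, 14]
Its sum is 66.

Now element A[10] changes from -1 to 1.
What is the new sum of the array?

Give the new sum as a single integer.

Old value at index 10: -1
New value at index 10: 1
Delta = 1 - -1 = 2
New sum = old_sum + delta = 66 + (2) = 68

Answer: 68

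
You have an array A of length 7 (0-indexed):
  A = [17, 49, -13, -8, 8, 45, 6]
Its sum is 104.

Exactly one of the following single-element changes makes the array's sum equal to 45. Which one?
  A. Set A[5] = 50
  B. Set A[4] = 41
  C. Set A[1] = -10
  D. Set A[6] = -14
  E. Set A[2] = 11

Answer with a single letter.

Answer: C

Derivation:
Option A: A[5] 45->50, delta=5, new_sum=104+(5)=109
Option B: A[4] 8->41, delta=33, new_sum=104+(33)=137
Option C: A[1] 49->-10, delta=-59, new_sum=104+(-59)=45 <-- matches target
Option D: A[6] 6->-14, delta=-20, new_sum=104+(-20)=84
Option E: A[2] -13->11, delta=24, new_sum=104+(24)=128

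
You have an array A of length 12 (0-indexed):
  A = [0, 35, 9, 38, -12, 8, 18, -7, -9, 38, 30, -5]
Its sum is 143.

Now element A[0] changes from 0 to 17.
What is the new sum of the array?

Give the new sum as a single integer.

Old value at index 0: 0
New value at index 0: 17
Delta = 17 - 0 = 17
New sum = old_sum + delta = 143 + (17) = 160

Answer: 160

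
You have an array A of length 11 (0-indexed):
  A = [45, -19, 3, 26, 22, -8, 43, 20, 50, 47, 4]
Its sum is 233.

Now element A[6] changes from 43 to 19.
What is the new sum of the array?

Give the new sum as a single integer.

Answer: 209

Derivation:
Old value at index 6: 43
New value at index 6: 19
Delta = 19 - 43 = -24
New sum = old_sum + delta = 233 + (-24) = 209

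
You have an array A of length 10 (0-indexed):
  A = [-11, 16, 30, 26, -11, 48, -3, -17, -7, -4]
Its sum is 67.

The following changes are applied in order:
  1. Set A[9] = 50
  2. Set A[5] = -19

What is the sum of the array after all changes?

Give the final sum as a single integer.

Initial sum: 67
Change 1: A[9] -4 -> 50, delta = 54, sum = 121
Change 2: A[5] 48 -> -19, delta = -67, sum = 54

Answer: 54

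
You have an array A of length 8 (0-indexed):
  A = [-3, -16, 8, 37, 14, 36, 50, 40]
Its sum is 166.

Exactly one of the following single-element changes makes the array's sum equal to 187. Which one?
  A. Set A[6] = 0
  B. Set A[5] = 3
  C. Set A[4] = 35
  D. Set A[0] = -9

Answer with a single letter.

Answer: C

Derivation:
Option A: A[6] 50->0, delta=-50, new_sum=166+(-50)=116
Option B: A[5] 36->3, delta=-33, new_sum=166+(-33)=133
Option C: A[4] 14->35, delta=21, new_sum=166+(21)=187 <-- matches target
Option D: A[0] -3->-9, delta=-6, new_sum=166+(-6)=160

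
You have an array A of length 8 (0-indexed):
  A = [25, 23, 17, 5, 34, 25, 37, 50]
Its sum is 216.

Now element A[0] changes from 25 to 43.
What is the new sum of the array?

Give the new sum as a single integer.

Answer: 234

Derivation:
Old value at index 0: 25
New value at index 0: 43
Delta = 43 - 25 = 18
New sum = old_sum + delta = 216 + (18) = 234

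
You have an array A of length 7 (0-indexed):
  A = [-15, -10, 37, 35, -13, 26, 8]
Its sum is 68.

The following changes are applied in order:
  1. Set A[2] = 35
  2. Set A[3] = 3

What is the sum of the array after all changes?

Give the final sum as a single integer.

Answer: 34

Derivation:
Initial sum: 68
Change 1: A[2] 37 -> 35, delta = -2, sum = 66
Change 2: A[3] 35 -> 3, delta = -32, sum = 34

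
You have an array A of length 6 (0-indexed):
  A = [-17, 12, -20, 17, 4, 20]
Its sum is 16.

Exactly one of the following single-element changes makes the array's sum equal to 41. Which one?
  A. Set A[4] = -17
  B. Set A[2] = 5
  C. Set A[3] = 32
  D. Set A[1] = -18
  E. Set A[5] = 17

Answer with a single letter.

Option A: A[4] 4->-17, delta=-21, new_sum=16+(-21)=-5
Option B: A[2] -20->5, delta=25, new_sum=16+(25)=41 <-- matches target
Option C: A[3] 17->32, delta=15, new_sum=16+(15)=31
Option D: A[1] 12->-18, delta=-30, new_sum=16+(-30)=-14
Option E: A[5] 20->17, delta=-3, new_sum=16+(-3)=13

Answer: B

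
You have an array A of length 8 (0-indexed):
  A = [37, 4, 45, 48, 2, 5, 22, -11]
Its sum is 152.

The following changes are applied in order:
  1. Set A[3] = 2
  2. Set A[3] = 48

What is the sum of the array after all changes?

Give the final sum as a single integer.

Answer: 152

Derivation:
Initial sum: 152
Change 1: A[3] 48 -> 2, delta = -46, sum = 106
Change 2: A[3] 2 -> 48, delta = 46, sum = 152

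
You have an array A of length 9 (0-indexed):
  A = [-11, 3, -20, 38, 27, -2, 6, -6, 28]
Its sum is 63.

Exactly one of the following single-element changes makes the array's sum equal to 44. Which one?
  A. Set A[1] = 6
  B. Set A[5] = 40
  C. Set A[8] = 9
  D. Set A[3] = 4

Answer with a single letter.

Option A: A[1] 3->6, delta=3, new_sum=63+(3)=66
Option B: A[5] -2->40, delta=42, new_sum=63+(42)=105
Option C: A[8] 28->9, delta=-19, new_sum=63+(-19)=44 <-- matches target
Option D: A[3] 38->4, delta=-34, new_sum=63+(-34)=29

Answer: C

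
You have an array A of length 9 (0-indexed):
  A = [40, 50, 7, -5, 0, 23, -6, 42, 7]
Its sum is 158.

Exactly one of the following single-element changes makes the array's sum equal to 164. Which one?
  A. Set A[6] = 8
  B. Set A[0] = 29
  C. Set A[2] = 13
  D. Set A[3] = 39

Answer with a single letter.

Option A: A[6] -6->8, delta=14, new_sum=158+(14)=172
Option B: A[0] 40->29, delta=-11, new_sum=158+(-11)=147
Option C: A[2] 7->13, delta=6, new_sum=158+(6)=164 <-- matches target
Option D: A[3] -5->39, delta=44, new_sum=158+(44)=202

Answer: C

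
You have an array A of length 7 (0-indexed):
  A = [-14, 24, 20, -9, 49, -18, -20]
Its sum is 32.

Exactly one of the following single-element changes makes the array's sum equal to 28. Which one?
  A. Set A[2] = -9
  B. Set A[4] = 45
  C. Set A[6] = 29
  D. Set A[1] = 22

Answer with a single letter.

Answer: B

Derivation:
Option A: A[2] 20->-9, delta=-29, new_sum=32+(-29)=3
Option B: A[4] 49->45, delta=-4, new_sum=32+(-4)=28 <-- matches target
Option C: A[6] -20->29, delta=49, new_sum=32+(49)=81
Option D: A[1] 24->22, delta=-2, new_sum=32+(-2)=30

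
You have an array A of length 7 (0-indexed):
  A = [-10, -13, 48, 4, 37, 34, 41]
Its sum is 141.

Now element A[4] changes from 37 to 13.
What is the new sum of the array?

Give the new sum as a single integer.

Old value at index 4: 37
New value at index 4: 13
Delta = 13 - 37 = -24
New sum = old_sum + delta = 141 + (-24) = 117

Answer: 117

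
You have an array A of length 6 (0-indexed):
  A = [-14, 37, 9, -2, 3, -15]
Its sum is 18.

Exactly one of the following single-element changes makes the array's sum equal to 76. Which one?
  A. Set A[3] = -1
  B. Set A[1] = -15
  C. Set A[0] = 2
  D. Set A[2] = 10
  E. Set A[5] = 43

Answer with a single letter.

Option A: A[3] -2->-1, delta=1, new_sum=18+(1)=19
Option B: A[1] 37->-15, delta=-52, new_sum=18+(-52)=-34
Option C: A[0] -14->2, delta=16, new_sum=18+(16)=34
Option D: A[2] 9->10, delta=1, new_sum=18+(1)=19
Option E: A[5] -15->43, delta=58, new_sum=18+(58)=76 <-- matches target

Answer: E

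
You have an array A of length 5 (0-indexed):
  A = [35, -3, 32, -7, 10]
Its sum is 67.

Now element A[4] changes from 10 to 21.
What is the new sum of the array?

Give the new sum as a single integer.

Answer: 78

Derivation:
Old value at index 4: 10
New value at index 4: 21
Delta = 21 - 10 = 11
New sum = old_sum + delta = 67 + (11) = 78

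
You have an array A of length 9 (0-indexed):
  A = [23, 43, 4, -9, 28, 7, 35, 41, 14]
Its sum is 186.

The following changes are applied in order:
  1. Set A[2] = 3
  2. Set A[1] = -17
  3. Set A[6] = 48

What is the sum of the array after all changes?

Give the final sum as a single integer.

Initial sum: 186
Change 1: A[2] 4 -> 3, delta = -1, sum = 185
Change 2: A[1] 43 -> -17, delta = -60, sum = 125
Change 3: A[6] 35 -> 48, delta = 13, sum = 138

Answer: 138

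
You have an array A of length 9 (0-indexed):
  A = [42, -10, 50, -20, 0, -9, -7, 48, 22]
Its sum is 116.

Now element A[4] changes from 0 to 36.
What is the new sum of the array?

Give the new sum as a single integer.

Answer: 152

Derivation:
Old value at index 4: 0
New value at index 4: 36
Delta = 36 - 0 = 36
New sum = old_sum + delta = 116 + (36) = 152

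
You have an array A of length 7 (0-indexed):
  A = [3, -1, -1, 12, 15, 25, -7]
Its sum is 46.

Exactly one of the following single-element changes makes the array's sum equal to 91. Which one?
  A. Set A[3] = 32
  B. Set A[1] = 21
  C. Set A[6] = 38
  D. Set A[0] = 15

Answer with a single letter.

Option A: A[3] 12->32, delta=20, new_sum=46+(20)=66
Option B: A[1] -1->21, delta=22, new_sum=46+(22)=68
Option C: A[6] -7->38, delta=45, new_sum=46+(45)=91 <-- matches target
Option D: A[0] 3->15, delta=12, new_sum=46+(12)=58

Answer: C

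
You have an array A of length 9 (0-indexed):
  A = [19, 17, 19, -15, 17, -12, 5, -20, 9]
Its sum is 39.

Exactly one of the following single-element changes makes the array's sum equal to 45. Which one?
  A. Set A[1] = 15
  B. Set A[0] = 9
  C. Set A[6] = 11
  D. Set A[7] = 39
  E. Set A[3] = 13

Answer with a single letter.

Answer: C

Derivation:
Option A: A[1] 17->15, delta=-2, new_sum=39+(-2)=37
Option B: A[0] 19->9, delta=-10, new_sum=39+(-10)=29
Option C: A[6] 5->11, delta=6, new_sum=39+(6)=45 <-- matches target
Option D: A[7] -20->39, delta=59, new_sum=39+(59)=98
Option E: A[3] -15->13, delta=28, new_sum=39+(28)=67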